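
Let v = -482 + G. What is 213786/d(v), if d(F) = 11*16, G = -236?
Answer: 106893/88 ≈ 1214.7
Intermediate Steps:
v = -718 (v = -482 - 236 = -718)
d(F) = 176
213786/d(v) = 213786/176 = 213786*(1/176) = 106893/88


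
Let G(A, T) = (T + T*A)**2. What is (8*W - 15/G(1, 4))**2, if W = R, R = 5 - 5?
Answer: 225/4096 ≈ 0.054932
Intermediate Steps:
R = 0
W = 0
G(A, T) = (T + A*T)**2
(8*W - 15/G(1, 4))**2 = (8*0 - 15*1/(16*(1 + 1)**2))**2 = (0 - 15/(16*2**2))**2 = (0 - 15/(16*4))**2 = (0 - 15/64)**2 = (-15/64)**2 = 225/4096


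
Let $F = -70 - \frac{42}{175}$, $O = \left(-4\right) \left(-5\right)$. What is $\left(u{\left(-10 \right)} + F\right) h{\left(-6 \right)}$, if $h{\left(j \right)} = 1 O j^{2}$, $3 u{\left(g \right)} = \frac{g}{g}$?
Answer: $- \frac{251664}{5} \approx -50333.0$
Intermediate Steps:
$O = 20$
$u{\left(g \right)} = \frac{1}{3}$ ($u{\left(g \right)} = \frac{g \frac{1}{g}}{3} = \frac{1}{3} \cdot 1 = \frac{1}{3}$)
$F = - \frac{1756}{25}$ ($F = -70 - \frac{6}{25} = - \frac{1756}{25} \approx -70.24$)
$h{\left(j \right)} = 20 j^{2}$ ($h{\left(j \right)} = 1 \cdot 20 j^{2} = 20 j^{2}$)
$\left(u{\left(-10 \right)} + F\right) h{\left(-6 \right)} = \left(\frac{1}{3} - \frac{1756}{25}\right) 20 \left(-6\right)^{2} = - \frac{5243 \cdot 20 \cdot 36}{75} = \left(- \frac{5243}{75}\right) 720 = - \frac{251664}{5}$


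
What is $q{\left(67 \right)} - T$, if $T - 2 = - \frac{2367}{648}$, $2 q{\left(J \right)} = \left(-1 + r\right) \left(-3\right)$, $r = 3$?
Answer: $- \frac{97}{72} \approx -1.3472$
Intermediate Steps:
$q{\left(J \right)} = -3$ ($q{\left(J \right)} = \frac{\left(-1 + 3\right) \left(-3\right)}{2} = \frac{2 \left(-3\right)}{2} = \frac{1}{2} \left(-6\right) = -3$)
$T = - \frac{119}{72}$ ($T = 2 - \frac{2367}{648} = 2 - \frac{263}{72} = - \frac{119}{72} \approx -1.6528$)
$q{\left(67 \right)} - T = -3 - - \frac{119}{72} = -3 + \frac{119}{72} = - \frac{97}{72}$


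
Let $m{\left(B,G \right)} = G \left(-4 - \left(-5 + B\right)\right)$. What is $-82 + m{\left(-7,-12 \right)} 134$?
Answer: $-12946$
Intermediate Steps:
$m{\left(B,G \right)} = G \left(1 - B\right)$
$-82 + m{\left(-7,-12 \right)} 134 = -82 + - 12 \left(1 - -7\right) 134 = -82 + - 12 \left(1 + 7\right) 134 = -82 + \left(-12\right) 8 \cdot 134 = -82 - 12864 = -12946$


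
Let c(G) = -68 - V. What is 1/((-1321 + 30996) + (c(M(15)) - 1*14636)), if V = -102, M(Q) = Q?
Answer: 1/15073 ≈ 6.6344e-5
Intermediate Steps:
c(G) = 34 (c(G) = -68 - 1*(-102) = -68 + 102 = 34)
1/((-1321 + 30996) + (c(M(15)) - 1*14636)) = 1/((-1321 + 30996) + (34 - 1*14636)) = 1/(29675 + (34 - 14636)) = 1/(29675 - 14602) = 1/15073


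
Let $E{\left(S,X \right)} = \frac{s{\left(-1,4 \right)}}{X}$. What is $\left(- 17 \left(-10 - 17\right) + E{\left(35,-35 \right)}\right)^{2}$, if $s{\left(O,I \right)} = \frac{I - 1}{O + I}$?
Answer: $\frac{258052096}{1225} \approx 2.1065 \cdot 10^{5}$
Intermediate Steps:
$s{\left(O,I \right)} = \frac{-1 + I}{I + O}$
$E{\left(S,X \right)} = \frac{1}{X}$ ($E{\left(S,X \right)} = \frac{\frac{1}{4 - 1} \left(-1 + 4\right)}{X} = \frac{\frac{1}{3} \cdot 3}{X} = 1 \frac{1}{X} = \frac{1}{X}$)
$\left(- 17 \left(-10 - 17\right) + E{\left(35,-35 \right)}\right)^{2} = \left(- 17 \left(-10 - 17\right) + \frac{1}{-35}\right)^{2} = \left(\left(-17\right) \left(-27\right) - \frac{1}{35}\right)^{2} = \left(459 - \frac{1}{35}\right)^{2} = \left(\frac{16064}{35}\right)^{2} = \frac{258052096}{1225}$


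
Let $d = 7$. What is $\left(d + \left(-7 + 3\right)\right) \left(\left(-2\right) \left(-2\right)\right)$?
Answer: $12$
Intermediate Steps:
$\left(d + \left(-7 + 3\right)\right) \left(\left(-2\right) \left(-2\right)\right) = \left(7 + \left(-7 + 3\right)\right) \left(\left(-2\right) \left(-2\right)\right) = \left(7 - 4\right) 4 = 3 \cdot 4 = 12$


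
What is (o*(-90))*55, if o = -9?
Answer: 44550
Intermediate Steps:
(o*(-90))*55 = -9*(-90)*55 = 810*55 = 44550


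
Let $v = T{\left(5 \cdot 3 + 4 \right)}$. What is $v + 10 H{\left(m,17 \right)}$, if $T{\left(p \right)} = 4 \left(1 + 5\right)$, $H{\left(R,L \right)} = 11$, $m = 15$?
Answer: $134$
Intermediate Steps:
$T{\left(p \right)} = 24$ ($T{\left(p \right)} = 4 \cdot 6 = 24$)
$v = 24$
$v + 10 H{\left(m,17 \right)} = 24 + 10 \cdot 11 = 24 + 110 = 134$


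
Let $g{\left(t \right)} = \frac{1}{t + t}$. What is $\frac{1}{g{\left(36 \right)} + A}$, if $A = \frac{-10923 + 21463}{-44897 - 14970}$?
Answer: $- \frac{4310424}{699013} \approx -6.1664$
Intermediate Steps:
$g{\left(t \right)} = \frac{1}{2 t}$
$A = - \frac{10540}{59867}$ ($A = \frac{10540}{-59867} = 10540 \left(- \frac{1}{59867}\right) = - \frac{10540}{59867} \approx -0.17606$)
$\frac{1}{g{\left(36 \right)} + A} = \frac{1}{\frac{1}{2 \cdot 36} - \frac{10540}{59867}} = \frac{1}{\frac{1}{2} \cdot \frac{1}{36} - \frac{10540}{59867}} = \frac{1}{\frac{1}{72} - \frac{10540}{59867}} = \frac{1}{- \frac{699013}{4310424}} = - \frac{4310424}{699013}$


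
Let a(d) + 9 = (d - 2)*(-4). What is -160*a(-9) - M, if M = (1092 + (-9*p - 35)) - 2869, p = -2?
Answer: -3806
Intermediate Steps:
a(d) = -1 - 4*d (a(d) = -9 + (d - 2)*(-4) = -9 + (-2 + d)*(-4) = -9 + (8 - 4*d) = -1 - 4*d)
M = -1794 (M = (1092 + (-9*(-2) - 35)) - 2869 = (1092 + (18 - 35)) - 2869 = (1092 - 17) - 2869 = 1075 - 2869 = -1794)
-160*a(-9) - M = -160*(-1 - 4*(-9)) - 1*(-1794) = -160*(-1 + 36) + 1794 = -160*35 + 1794 = -5600 + 1794 = -3806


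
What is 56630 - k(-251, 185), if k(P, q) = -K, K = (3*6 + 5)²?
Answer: 57159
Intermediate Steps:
K = 529 (K = (18 + 5)² = 23² = 529)
k(P, q) = -529 (k(P, q) = -1*529 = -529)
56630 - k(-251, 185) = 56630 - 1*(-529) = 56630 + 529 = 57159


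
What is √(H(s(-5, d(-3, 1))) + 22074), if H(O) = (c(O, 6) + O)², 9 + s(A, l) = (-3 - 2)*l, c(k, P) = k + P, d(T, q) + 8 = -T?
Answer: √23518 ≈ 153.36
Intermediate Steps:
d(T, q) = -8 - T
c(k, P) = P + k
s(A, l) = -9 - 5*l (s(A, l) = -9 + (-3 - 2)*l = -9 - 5*l)
H(O) = (6 + 2*O)² (H(O) = ((6 + O) + O)² = (6 + 2*O)²)
√(H(s(-5, d(-3, 1))) + 22074) = √(4*(3 + (-9 - 5*(-8 - 1*(-3))))² + 22074) = √(4*(3 + (-9 - 5*(-8 + 3)))² + 22074) = √(4*(3 + (-9 - 5*(-5)))² + 22074) = √(4*(3 + (-9 + 25))² + 22074) = √(4*(3 + 16)² + 22074) = √(4*19² + 22074) = √(4*361 + 22074) = √(1444 + 22074) = √23518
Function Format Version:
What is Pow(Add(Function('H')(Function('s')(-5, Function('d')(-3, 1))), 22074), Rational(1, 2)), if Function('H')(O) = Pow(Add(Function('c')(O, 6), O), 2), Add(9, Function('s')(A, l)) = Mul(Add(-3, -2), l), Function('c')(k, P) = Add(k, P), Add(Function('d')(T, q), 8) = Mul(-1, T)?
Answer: Pow(23518, Rational(1, 2)) ≈ 153.36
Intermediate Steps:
Function('d')(T, q) = Add(-8, Mul(-1, T))
Function('c')(k, P) = Add(P, k)
Function('s')(A, l) = Add(-9, Mul(-5, l)) (Function('s')(A, l) = Add(-9, Mul(Add(-3, -2), l)) = Add(-9, Mul(-5, l)))
Function('H')(O) = Pow(Add(6, Mul(2, O)), 2) (Function('H')(O) = Pow(Add(Add(6, O), O), 2) = Pow(Add(6, Mul(2, O)), 2))
Pow(Add(Function('H')(Function('s')(-5, Function('d')(-3, 1))), 22074), Rational(1, 2)) = Pow(Add(Mul(4, Pow(Add(3, Add(-9, Mul(-5, Add(-8, Mul(-1, -3))))), 2)), 22074), Rational(1, 2)) = Pow(Add(Mul(4, Pow(Add(3, Add(-9, Mul(-5, Add(-8, 3)))), 2)), 22074), Rational(1, 2)) = Pow(Add(Mul(4, Pow(Add(3, Add(-9, Mul(-5, -5))), 2)), 22074), Rational(1, 2)) = Pow(Add(Mul(4, Pow(Add(3, Add(-9, 25)), 2)), 22074), Rational(1, 2)) = Pow(Add(Mul(4, Pow(Add(3, 16), 2)), 22074), Rational(1, 2)) = Pow(Add(Mul(4, Pow(19, 2)), 22074), Rational(1, 2)) = Pow(Add(Mul(4, 361), 22074), Rational(1, 2)) = Pow(Add(1444, 22074), Rational(1, 2)) = Pow(23518, Rational(1, 2))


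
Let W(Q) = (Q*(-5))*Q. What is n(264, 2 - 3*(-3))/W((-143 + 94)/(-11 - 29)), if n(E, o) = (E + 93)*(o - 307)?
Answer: 4830720/343 ≈ 14084.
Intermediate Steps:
n(E, o) = (-307 + o)*(93 + E) (n(E, o) = (93 + E)*(-307 + o) = (-307 + o)*(93 + E))
W(Q) = -5*Q**2 (W(Q) = (-5*Q)*Q = -5*Q**2)
n(264, 2 - 3*(-3))/W((-143 + 94)/(-11 - 29)) = (-28551 - 307*264 + 93*(2 - 3*(-3)) + 264*(2 - 3*(-3)))/((-5*(-143 + 94)**2/(-11 - 29)**2)) = (-28551 - 81048 + 93*(2 + 9) + 264*(2 + 9))/((-5*(-49/(-40))**2)) = (-28551 - 81048 + 93*11 + 264*11)/((-5*(-49*(-1/40))**2)) = (-28551 - 81048 + 1023 + 2904)/((-5*(49/40)**2)) = -105672/((-5*2401/1600)) = -105672/(-2401/320) = -105672*(-320/2401) = 4830720/343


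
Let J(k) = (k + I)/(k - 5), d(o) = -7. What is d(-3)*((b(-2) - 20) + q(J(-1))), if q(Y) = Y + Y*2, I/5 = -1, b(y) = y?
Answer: 133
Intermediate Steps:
I = -5 (I = 5*(-1) = -5)
J(k) = 1 (J(k) = (k - 5)/(k - 5) = (-5 + k)/(-5 + k) = 1)
q(Y) = 3*Y (q(Y) = Y + 2*Y = 3*Y)
d(-3)*((b(-2) - 20) + q(J(-1))) = -7*((-2 - 20) + 3*1) = -7*(-22 + 3) = -7*(-19) = 133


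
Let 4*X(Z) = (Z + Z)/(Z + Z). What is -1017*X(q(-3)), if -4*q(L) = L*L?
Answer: -1017/4 ≈ -254.25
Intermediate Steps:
q(L) = -L²/4 (q(L) = -L*L/4 = -L²/4)
X(Z) = ¼ (X(Z) = ((Z + Z)/(Z + Z))/4 = ((2*Z)/((2*Z)))/4 = ((2*Z)*(1/(2*Z)))/4 = (¼)*1 = ¼)
-1017*X(q(-3)) = -1017*¼ = -1017/4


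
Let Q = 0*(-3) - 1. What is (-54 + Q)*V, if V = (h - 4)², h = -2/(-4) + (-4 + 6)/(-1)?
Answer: -6655/4 ≈ -1663.8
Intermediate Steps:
h = -3/2 (h = -2*(-¼) + 2*(-1) = ½ - 2 = -3/2 ≈ -1.5000)
Q = -1 (Q = 0 - 1 = -1)
V = 121/4 (V = (-3/2 - 4)² = (-11/2)² = 121/4 ≈ 30.250)
(-54 + Q)*V = (-54 - 1)*(121/4) = -55*121/4 = -6655/4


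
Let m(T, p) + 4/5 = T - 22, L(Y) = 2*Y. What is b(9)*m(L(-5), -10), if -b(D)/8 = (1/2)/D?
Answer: 656/45 ≈ 14.578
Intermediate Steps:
b(D) = -4/D (b(D) = -8*1/2/D = -8*1*(½)/D = -4/D)
m(T, p) = -114/5 + T (m(T, p) = -⅘ + (T - 22) = -⅘ + (-22 + T) = -114/5 + T)
b(9)*m(L(-5), -10) = (-4/9)*(-114/5 + 2*(-5)) = (-4*⅑)*(-114/5 - 10) = -4/9*(-164/5) = 656/45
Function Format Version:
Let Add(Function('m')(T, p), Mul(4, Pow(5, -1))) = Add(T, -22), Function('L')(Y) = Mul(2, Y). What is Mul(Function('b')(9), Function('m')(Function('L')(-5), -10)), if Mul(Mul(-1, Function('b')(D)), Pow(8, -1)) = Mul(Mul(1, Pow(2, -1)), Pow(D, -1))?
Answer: Rational(656, 45) ≈ 14.578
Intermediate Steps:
Function('b')(D) = Mul(-4, Pow(D, -1)) (Function('b')(D) = Mul(-8, Mul(Mul(1, Pow(2, -1)), Pow(D, -1))) = Mul(-8, Mul(Mul(1, Rational(1, 2)), Pow(D, -1))) = Mul(-8, Mul(Rational(1, 2), Pow(D, -1))) = Mul(-4, Pow(D, -1)))
Function('m')(T, p) = Add(Rational(-114, 5), T) (Function('m')(T, p) = Add(Rational(-4, 5), Add(T, -22)) = Add(Rational(-4, 5), Add(-22, T)) = Add(Rational(-114, 5), T))
Mul(Function('b')(9), Function('m')(Function('L')(-5), -10)) = Mul(Mul(-4, Pow(9, -1)), Add(Rational(-114, 5), Mul(2, -5))) = Mul(Mul(-4, Rational(1, 9)), Add(Rational(-114, 5), -10)) = Mul(Rational(-4, 9), Rational(-164, 5)) = Rational(656, 45)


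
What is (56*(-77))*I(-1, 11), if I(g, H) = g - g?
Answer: 0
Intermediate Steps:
I(g, H) = 0
(56*(-77))*I(-1, 11) = (56*(-77))*0 = -4312*0 = 0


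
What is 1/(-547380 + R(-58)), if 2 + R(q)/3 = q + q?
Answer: -1/547734 ≈ -1.8257e-6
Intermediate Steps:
R(q) = -6 + 6*q (R(q) = -6 + 3*(q + q) = -6 + 3*(2*q) = -6 + 6*q)
1/(-547380 + R(-58)) = 1/(-547380 + (-6 + 6*(-58))) = 1/(-547380 + (-6 - 348)) = 1/(-547380 - 354) = 1/(-547734) = -1/547734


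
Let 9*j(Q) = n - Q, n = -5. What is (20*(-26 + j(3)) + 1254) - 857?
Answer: -1267/9 ≈ -140.78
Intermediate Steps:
j(Q) = -5/9 - Q/9 (j(Q) = (-5 - Q)/9 = -5/9 - Q/9)
(20*(-26 + j(3)) + 1254) - 857 = (20*(-26 + (-5/9 - ⅑*3)) + 1254) - 857 = (20*(-26 + (-5/9 - ⅓)) + 1254) - 857 = (20*(-26 - 8/9) + 1254) - 857 = (20*(-242/9) + 1254) - 857 = (-4840/9 + 1254) - 857 = 6446/9 - 857 = -1267/9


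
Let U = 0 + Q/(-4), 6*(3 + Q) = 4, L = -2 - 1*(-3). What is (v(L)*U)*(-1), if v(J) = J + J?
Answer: -7/6 ≈ -1.1667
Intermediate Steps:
L = 1 (L = -2 + 3 = 1)
Q = -7/3 (Q = -3 + (1/6)*4 = -3 + 2/3 = -7/3 ≈ -2.3333)
v(J) = 2*J
U = 7/12 (U = 0 - 7/3/(-4) = 0 - 1/4*(-7/3) = 0 + 7/12 = 7/12 ≈ 0.58333)
(v(L)*U)*(-1) = ((2*1)*(7/12))*(-1) = (2*(7/12))*(-1) = (7/6)*(-1) = -7/6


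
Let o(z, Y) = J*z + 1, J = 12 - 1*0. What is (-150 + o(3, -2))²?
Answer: 12769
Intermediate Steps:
J = 12 (J = 12 + 0 = 12)
o(z, Y) = 1 + 12*z (o(z, Y) = 12*z + 1 = 1 + 12*z)
(-150 + o(3, -2))² = (-150 + (1 + 12*3))² = (-150 + (1 + 36))² = (-150 + 37)² = (-113)² = 12769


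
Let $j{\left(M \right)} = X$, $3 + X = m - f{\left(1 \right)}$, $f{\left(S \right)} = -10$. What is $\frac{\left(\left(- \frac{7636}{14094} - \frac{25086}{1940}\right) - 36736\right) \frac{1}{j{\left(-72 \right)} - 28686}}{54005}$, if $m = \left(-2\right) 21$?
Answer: $\frac{3262393873}{137695202155350} \approx 2.3693 \cdot 10^{-5}$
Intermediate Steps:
$m = -42$
$X = -35$ ($X = -3 - 32 = -35$)
$j{\left(M \right)} = -35$
$\frac{\left(\left(- \frac{7636}{14094} - \frac{25086}{1940}\right) - 36736\right) \frac{1}{j{\left(-72 \right)} - 28686}}{54005} = \frac{\left(\left(- \frac{7636}{14094} - \frac{25086}{1940}\right) - 36736\right) \frac{1}{-35 - 28686}}{54005} = \frac{\left(\left(-7636\right) \frac{1}{14094} - \frac{12543}{970}\right) - 36736}{-28721} \cdot \frac{1}{54005} = \left(\left(- \frac{3818}{7047} - \frac{12543}{970}\right) - 36736\right) \left(- \frac{1}{28721}\right) \frac{1}{54005} = \left(- \frac{92093981}{6835590} - 36736\right) \left(- \frac{1}{28721}\right) \frac{1}{54005} = \left(- \frac{251204328221}{6835590}\right) \left(- \frac{1}{28721}\right) \frac{1}{54005} = \frac{3262393873}{2549675070} \cdot \frac{1}{54005} = \frac{3262393873}{137695202155350}$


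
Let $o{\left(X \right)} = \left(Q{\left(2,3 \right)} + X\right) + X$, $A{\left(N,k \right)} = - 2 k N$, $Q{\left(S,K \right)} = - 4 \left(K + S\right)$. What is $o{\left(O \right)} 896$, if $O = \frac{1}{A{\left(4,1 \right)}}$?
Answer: $-18144$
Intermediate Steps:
$Q{\left(S,K \right)} = - 4 K - 4 S$
$A{\left(N,k \right)} = - 2 N k$
$O = - \frac{1}{8}$ ($O = \frac{1}{\left(-2\right) 4 \cdot 1} = \frac{1}{-8} = - \frac{1}{8} \approx -0.125$)
$o{\left(X \right)} = -20 + 2 X$ ($o{\left(X \right)} = \left(\left(\left(-4\right) 3 - 8\right) + X\right) + X = \left(\left(-12 - 8\right) + X\right) + X = \left(-20 + X\right) + X = -20 + 2 X$)
$o{\left(O \right)} 896 = \left(-20 + 2 \left(- \frac{1}{8}\right)\right) 896 = \left(-20 - \frac{1}{4}\right) 896 = \left(- \frac{81}{4}\right) 896 = -18144$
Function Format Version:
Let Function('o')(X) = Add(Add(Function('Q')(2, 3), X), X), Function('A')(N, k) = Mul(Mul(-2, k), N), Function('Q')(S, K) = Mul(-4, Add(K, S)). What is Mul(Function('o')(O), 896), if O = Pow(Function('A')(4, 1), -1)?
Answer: -18144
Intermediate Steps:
Function('Q')(S, K) = Add(Mul(-4, K), Mul(-4, S))
Function('A')(N, k) = Mul(-2, N, k)
O = Rational(-1, 8) (O = Pow(Mul(-2, 4, 1), -1) = Pow(-8, -1) = Rational(-1, 8) ≈ -0.12500)
Function('o')(X) = Add(-20, Mul(2, X)) (Function('o')(X) = Add(Add(Add(Mul(-4, 3), Mul(-4, 2)), X), X) = Add(Add(Add(-12, -8), X), X) = Add(Add(-20, X), X) = Add(-20, Mul(2, X)))
Mul(Function('o')(O), 896) = Mul(Add(-20, Mul(2, Rational(-1, 8))), 896) = Mul(Add(-20, Rational(-1, 4)), 896) = Mul(Rational(-81, 4), 896) = -18144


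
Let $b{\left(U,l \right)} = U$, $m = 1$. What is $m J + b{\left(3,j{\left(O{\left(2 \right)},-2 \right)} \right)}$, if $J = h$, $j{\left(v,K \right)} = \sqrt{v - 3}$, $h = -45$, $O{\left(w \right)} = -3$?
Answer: $-42$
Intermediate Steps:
$j{\left(v,K \right)} = \sqrt{-3 + v}$
$J = -45$
$m J + b{\left(3,j{\left(O{\left(2 \right)},-2 \right)} \right)} = 1 \left(-45\right) + 3 = -45 + 3 = -42$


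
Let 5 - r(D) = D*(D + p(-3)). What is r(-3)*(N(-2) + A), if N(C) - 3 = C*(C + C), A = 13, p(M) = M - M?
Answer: -96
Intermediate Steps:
p(M) = 0
r(D) = 5 - D² (r(D) = 5 - D*(D + 0) = 5 - D*D = 5 - D²)
N(C) = 3 + 2*C² (N(C) = 3 + C*(C + C) = 3 + C*(2*C) = 3 + 2*C²)
r(-3)*(N(-2) + A) = (5 - 1*(-3)²)*((3 + 2*(-2)²) + 13) = (5 - 1*9)*((3 + 2*4) + 13) = (5 - 9)*((3 + 8) + 13) = -4*(11 + 13) = -4*24 = -96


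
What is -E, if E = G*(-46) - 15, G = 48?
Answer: 2223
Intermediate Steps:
E = -2223 (E = 48*(-46) - 15 = -2208 - 15 = -2223)
-E = -1*(-2223) = 2223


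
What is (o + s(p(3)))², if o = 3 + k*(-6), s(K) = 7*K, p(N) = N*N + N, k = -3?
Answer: 11025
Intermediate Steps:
p(N) = N + N² (p(N) = N² + N = N + N²)
o = 21 (o = 3 - 3*(-6) = 3 + 18 = 21)
(o + s(p(3)))² = (21 + 7*(3*(1 + 3)))² = (21 + 7*(3*4))² = (21 + 7*12)² = (21 + 84)² = 105² = 11025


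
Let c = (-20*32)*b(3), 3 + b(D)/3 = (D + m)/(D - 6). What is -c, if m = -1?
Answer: -7040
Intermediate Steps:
b(D) = -9 + 3*(-1 + D)/(-6 + D) (b(D) = -9 + 3*((D - 1)/(D - 6)) = -9 + 3*((-1 + D)/(-6 + D)) = -9 + 3*(-1 + D)/(-6 + D))
c = 7040 (c = (-20*32)*(3*(17 - 2*3)/(-6 + 3)) = -1920*(17 - 6)/(-3) = -1920*(-1)*11/3 = -640*(-11) = 7040)
-c = -1*7040 = -7040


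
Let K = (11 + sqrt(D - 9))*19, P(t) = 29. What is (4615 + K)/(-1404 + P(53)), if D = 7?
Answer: -4824/1375 - 19*I*sqrt(2)/1375 ≈ -3.5084 - 0.019542*I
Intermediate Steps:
K = 209 + 19*I*sqrt(2) (K = (11 + sqrt(7 - 9))*19 = (11 + sqrt(-2))*19 = (11 + I*sqrt(2))*19 = 209 + 19*I*sqrt(2) ≈ 209.0 + 26.87*I)
(4615 + K)/(-1404 + P(53)) = (4615 + (209 + 19*I*sqrt(2)))/(-1404 + 29) = (4824 + 19*I*sqrt(2))/(-1375) = (4824 + 19*I*sqrt(2))*(-1/1375) = -4824/1375 - 19*I*sqrt(2)/1375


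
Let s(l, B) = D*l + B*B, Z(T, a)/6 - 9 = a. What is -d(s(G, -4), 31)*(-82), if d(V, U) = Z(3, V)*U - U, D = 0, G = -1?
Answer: 378758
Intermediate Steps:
Z(T, a) = 54 + 6*a
s(l, B) = B**2 (s(l, B) = 0*l + B*B = 0 + B**2 = B**2)
d(V, U) = -U + U*(54 + 6*V) (d(V, U) = (54 + 6*V)*U - U = U*(54 + 6*V) - U = -U + U*(54 + 6*V))
-d(s(G, -4), 31)*(-82) = -31*(53 + 6*(-4)**2)*(-82) = -31*(53 + 6*16)*(-82) = -31*(53 + 96)*(-82) = -31*149*(-82) = -1*4619*(-82) = -4619*(-82) = 378758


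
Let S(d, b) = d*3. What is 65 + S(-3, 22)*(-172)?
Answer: 1613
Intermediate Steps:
S(d, b) = 3*d
65 + S(-3, 22)*(-172) = 65 + (3*(-3))*(-172) = 65 - 9*(-172) = 65 + 1548 = 1613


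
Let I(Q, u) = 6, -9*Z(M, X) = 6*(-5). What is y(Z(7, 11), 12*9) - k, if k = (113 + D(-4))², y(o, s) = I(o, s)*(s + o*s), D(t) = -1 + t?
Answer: -8856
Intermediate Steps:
Z(M, X) = 10/3 (Z(M, X) = -2*(-5)/3 = -⅑*(-30) = 10/3)
y(o, s) = 6*s + 6*o*s (y(o, s) = 6*(s + o*s) = 6*s + 6*o*s)
k = 11664 (k = (113 + (-1 - 4))² = (113 - 5)² = 108² = 11664)
y(Z(7, 11), 12*9) - k = 6*(12*9)*(1 + 10/3) - 1*11664 = 6*108*(13/3) - 11664 = 2808 - 11664 = -8856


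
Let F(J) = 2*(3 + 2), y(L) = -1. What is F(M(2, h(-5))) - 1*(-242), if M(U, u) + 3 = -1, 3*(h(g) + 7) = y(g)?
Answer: 252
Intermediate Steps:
h(g) = -22/3 (h(g) = -7 + (⅓)*(-1) = -7 - ⅓ = -22/3)
M(U, u) = -4 (M(U, u) = -3 - 1 = -4)
F(J) = 10 (F(J) = 2*5 = 10)
F(M(2, h(-5))) - 1*(-242) = 10 - 1*(-242) = 10 + 242 = 252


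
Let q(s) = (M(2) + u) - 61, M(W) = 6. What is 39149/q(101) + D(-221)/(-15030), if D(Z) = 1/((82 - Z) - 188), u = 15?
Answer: -6766708909/6913800 ≈ -978.72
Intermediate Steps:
q(s) = -40 (q(s) = (6 + 15) - 61 = 21 - 61 = -40)
D(Z) = 1/(-106 - Z)
39149/q(101) + D(-221)/(-15030) = 39149/(-40) - 1/(106 - 221)/(-15030) = 39149*(-1/40) - 1/(-115)*(-1/15030) = -39149/40 - 1*(-1/115)*(-1/15030) = -39149/40 + (1/115)*(-1/15030) = -39149/40 - 1/1728450 = -6766708909/6913800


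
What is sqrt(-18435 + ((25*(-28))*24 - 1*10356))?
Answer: I*sqrt(45591) ≈ 213.52*I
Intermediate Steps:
sqrt(-18435 + ((25*(-28))*24 - 1*10356)) = sqrt(-18435 + (-700*24 - 10356)) = sqrt(-18435 + (-16800 - 10356)) = sqrt(-18435 - 27156) = sqrt(-45591) = I*sqrt(45591)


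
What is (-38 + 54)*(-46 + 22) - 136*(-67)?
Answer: 8728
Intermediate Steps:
(-38 + 54)*(-46 + 22) - 136*(-67) = 16*(-24) + 9112 = -384 + 9112 = 8728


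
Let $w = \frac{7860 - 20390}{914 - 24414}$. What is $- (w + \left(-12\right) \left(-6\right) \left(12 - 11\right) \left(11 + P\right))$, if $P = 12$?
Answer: $- \frac{3892853}{2350} \approx -1656.5$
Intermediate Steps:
$w = \frac{1253}{2350}$ ($w = - \frac{12530}{-23500} = \left(-12530\right) \left(- \frac{1}{23500}\right) = \frac{1253}{2350} \approx 0.53319$)
$- (w + \left(-12\right) \left(-6\right) \left(12 - 11\right) \left(11 + P\right)) = - (\frac{1253}{2350} + \left(-12\right) \left(-6\right) \left(12 - 11\right) \left(11 + 12\right)) = - (\frac{1253}{2350} + 72 \cdot 1 \cdot 23) = - (\frac{1253}{2350} + 72 \cdot 23) = - (\frac{1253}{2350} + 1656) = \left(-1\right) \frac{3892853}{2350} = - \frac{3892853}{2350}$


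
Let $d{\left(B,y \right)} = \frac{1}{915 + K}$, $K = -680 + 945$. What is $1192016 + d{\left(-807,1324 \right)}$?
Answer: $\frac{1406578881}{1180} \approx 1.192 \cdot 10^{6}$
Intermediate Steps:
$K = 265$
$d{\left(B,y \right)} = \frac{1}{1180}$ ($d{\left(B,y \right)} = \frac{1}{915 + 265} = \frac{1}{1180}$)
$1192016 + d{\left(-807,1324 \right)} = 1192016 + \frac{1}{1180} = \frac{1406578881}{1180}$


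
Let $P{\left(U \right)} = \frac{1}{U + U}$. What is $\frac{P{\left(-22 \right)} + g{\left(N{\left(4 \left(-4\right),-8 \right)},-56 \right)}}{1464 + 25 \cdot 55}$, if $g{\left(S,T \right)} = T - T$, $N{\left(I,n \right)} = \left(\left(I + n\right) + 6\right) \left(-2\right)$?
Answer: $- \frac{1}{124916} \approx -8.0054 \cdot 10^{-6}$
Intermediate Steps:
$N{\left(I,n \right)} = -12 - 2 I - 2 n$ ($N{\left(I,n \right)} = \left(6 + I + n\right) \left(-2\right) = -12 - 2 I - 2 n$)
$P{\left(U \right)} = \frac{1}{2 U}$
$g{\left(S,T \right)} = 0$
$\frac{P{\left(-22 \right)} + g{\left(N{\left(4 \left(-4\right),-8 \right)},-56 \right)}}{1464 + 25 \cdot 55} = \frac{\frac{1}{2 \left(-22\right)} + 0}{1464 + 25 \cdot 55} = \frac{\frac{1}{2} \left(- \frac{1}{22}\right) + 0}{1464 + 1375} = \frac{- \frac{1}{44} + 0}{2839} = \left(- \frac{1}{44}\right) \frac{1}{2839} = - \frac{1}{124916}$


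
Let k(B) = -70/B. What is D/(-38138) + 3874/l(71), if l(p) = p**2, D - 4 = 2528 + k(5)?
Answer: 67526687/96126829 ≈ 0.70247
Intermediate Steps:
D = 2518 (D = 4 + (2528 - 70/5) = 4 + (2528 - 70*1/5) = 4 + (2528 - 14) = 4 + 2514 = 2518)
D/(-38138) + 3874/l(71) = 2518/(-38138) + 3874/(71**2) = 2518*(-1/38138) + 3874/5041 = -1259/19069 + 3874*(1/5041) = -1259/19069 + 3874/5041 = 67526687/96126829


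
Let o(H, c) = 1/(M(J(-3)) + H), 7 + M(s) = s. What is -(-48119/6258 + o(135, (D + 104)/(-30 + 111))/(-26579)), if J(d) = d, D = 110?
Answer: 22838481269/2970203250 ≈ 7.6892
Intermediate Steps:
M(s) = -7 + s
o(H, c) = 1/(-10 + H) (o(H, c) = 1/((-7 - 3) + H) = 1/(-10 + H))
-(-48119/6258 + o(135, (D + 104)/(-30 + 111))/(-26579)) = -(-48119/6258 + 1/((-10 + 135)*(-26579))) = -(-48119*1/6258 - 1/26579/125) = -(-48119/6258 + (1/125)*(-1/26579)) = -(-48119/6258 - 1/3322375) = -1*(-22838481269/2970203250) = 22838481269/2970203250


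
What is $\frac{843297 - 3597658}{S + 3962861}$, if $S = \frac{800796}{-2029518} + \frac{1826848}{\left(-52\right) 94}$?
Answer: $- \frac{569250902384463}{818937395290169} \approx -0.69511$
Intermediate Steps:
$S = - \frac{77323649794}{206672583}$ ($S = 800796 \left(- \frac{1}{2029518}\right) + \frac{1826848}{-4888} = - \frac{133466}{338253} + 1826848 \left(- \frac{1}{4888}\right) = - \frac{133466}{338253} - \frac{228356}{611} = - \frac{77323649794}{206672583} \approx -374.14$)
$\frac{843297 - 3597658}{S + 3962861} = \frac{843297 - 3597658}{- \frac{77323649794}{206672583} + 3962861} = - \frac{2754361}{\frac{818937395290169}{206672583}} = \left(-2754361\right) \frac{206672583}{818937395290169} = - \frac{569250902384463}{818937395290169}$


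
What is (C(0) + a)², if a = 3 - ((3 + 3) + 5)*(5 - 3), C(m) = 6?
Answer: 169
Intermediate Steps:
a = -19 (a = 3 - (6 + 5)*2 = 3 - 11*2 = 3 - 1*22 = 3 - 22 = -19)
(C(0) + a)² = (6 - 19)² = (-13)² = 169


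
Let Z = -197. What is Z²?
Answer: 38809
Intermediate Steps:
Z² = (-197)² = 38809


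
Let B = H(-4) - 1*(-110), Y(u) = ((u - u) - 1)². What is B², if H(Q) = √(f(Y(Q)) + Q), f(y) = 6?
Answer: (110 + √2)² ≈ 12413.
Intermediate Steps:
Y(u) = 1 (Y(u) = (0 - 1)² = (-1)² = 1)
H(Q) = √(6 + Q)
B = 110 + √2 (B = √(6 - 4) - 1*(-110) = √2 + 110 = 110 + √2 ≈ 111.41)
B² = (110 + √2)²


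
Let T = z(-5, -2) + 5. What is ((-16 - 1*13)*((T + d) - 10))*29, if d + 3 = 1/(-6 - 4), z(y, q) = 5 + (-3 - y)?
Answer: 9251/10 ≈ 925.10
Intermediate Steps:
z(y, q) = 2 - y
d = -31/10 (d = -3 + 1/(-6 - 4) = -3 + 1/(-10) = -3 - ⅒ = -31/10 ≈ -3.1000)
T = 12 (T = (2 - 1*(-5)) + 5 = (2 + 5) + 5 = 7 + 5 = 12)
((-16 - 1*13)*((T + d) - 10))*29 = ((-16 - 1*13)*((12 - 31/10) - 10))*29 = ((-16 - 13)*(89/10 - 10))*29 = -29*(-11/10)*29 = (319/10)*29 = 9251/10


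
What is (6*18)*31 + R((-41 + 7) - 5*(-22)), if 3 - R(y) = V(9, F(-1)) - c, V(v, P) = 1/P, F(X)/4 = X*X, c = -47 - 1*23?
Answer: 13123/4 ≈ 3280.8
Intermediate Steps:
c = -70 (c = -47 - 23 = -70)
F(X) = 4*X**2 (F(X) = 4*(X*X) = 4*X**2)
R(y) = -269/4 (R(y) = 3 - (1/(4*(-1)**2) - 1*(-70)) = 3 - (1/(4*1) + 70) = 3 - (1/4 + 70) = 3 - 1*281/4 = 3 - 281/4 = -269/4)
(6*18)*31 + R((-41 + 7) - 5*(-22)) = (6*18)*31 - 269/4 = 108*31 - 269/4 = 3348 - 269/4 = 13123/4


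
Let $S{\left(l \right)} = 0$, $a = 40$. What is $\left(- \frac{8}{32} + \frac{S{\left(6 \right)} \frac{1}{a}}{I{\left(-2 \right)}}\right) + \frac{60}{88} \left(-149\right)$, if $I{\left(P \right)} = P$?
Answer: $- \frac{4481}{44} \approx -101.84$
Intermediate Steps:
$\left(- \frac{8}{32} + \frac{S{\left(6 \right)} \frac{1}{a}}{I{\left(-2 \right)}}\right) + \frac{60}{88} \left(-149\right) = \left(- \frac{8}{32} + \frac{0 \cdot \frac{1}{40}}{-2}\right) + \frac{60}{88} \left(-149\right) = \left(\left(-8\right) \frac{1}{32} + 0 \cdot \frac{1}{40} \left(- \frac{1}{2}\right)\right) + 60 \cdot \frac{1}{88} \left(-149\right) = \left(- \frac{1}{4} + 0 \left(- \frac{1}{2}\right)\right) + \frac{15}{22} \left(-149\right) = \left(- \frac{1}{4} + 0\right) - \frac{2235}{22} = - \frac{1}{4} - \frac{2235}{22} = - \frac{4481}{44}$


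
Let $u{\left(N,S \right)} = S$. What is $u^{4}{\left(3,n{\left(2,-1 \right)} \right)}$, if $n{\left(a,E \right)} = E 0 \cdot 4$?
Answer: $0$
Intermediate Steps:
$n{\left(a,E \right)} = 0$ ($n{\left(a,E \right)} = 0 \cdot 4 = 0$)
$u^{4}{\left(3,n{\left(2,-1 \right)} \right)} = 0^{4} = 0$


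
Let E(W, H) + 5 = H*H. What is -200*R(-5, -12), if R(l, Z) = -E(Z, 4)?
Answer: 2200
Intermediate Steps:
E(W, H) = -5 + H**2 (E(W, H) = -5 + H*H = -5 + H**2)
R(l, Z) = -11 (R(l, Z) = -(-5 + 4**2) = -(-5 + 16) = -1*11 = -11)
-200*R(-5, -12) = -200*(-11) = 2200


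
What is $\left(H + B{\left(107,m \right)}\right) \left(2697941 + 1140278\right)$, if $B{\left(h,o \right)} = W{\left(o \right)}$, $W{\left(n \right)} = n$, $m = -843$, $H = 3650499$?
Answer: $14008179002664$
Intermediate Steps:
$B{\left(h,o \right)} = o$
$\left(H + B{\left(107,m \right)}\right) \left(2697941 + 1140278\right) = \left(3650499 - 843\right) \left(2697941 + 1140278\right) = 3649656 \cdot 3838219 = 14008179002664$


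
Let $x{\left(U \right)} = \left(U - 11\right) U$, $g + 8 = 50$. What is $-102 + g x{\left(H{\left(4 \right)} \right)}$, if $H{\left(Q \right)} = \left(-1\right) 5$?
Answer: $3258$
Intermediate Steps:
$H{\left(Q \right)} = -5$
$g = 42$ ($g = -8 + 50 = 42$)
$x{\left(U \right)} = U \left(-11 + U\right)$ ($x{\left(U \right)} = \left(U - 11\right) U = \left(-11 + U\right) U = U \left(-11 + U\right)$)
$-102 + g x{\left(H{\left(4 \right)} \right)} = -102 + 42 \left(- 5 \left(-11 - 5\right)\right) = -102 + 42 \left(\left(-5\right) \left(-16\right)\right) = -102 + 42 \cdot 80 = -102 + 3360 = 3258$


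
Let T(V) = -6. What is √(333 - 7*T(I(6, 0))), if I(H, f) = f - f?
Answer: 5*√15 ≈ 19.365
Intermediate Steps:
I(H, f) = 0
√(333 - 7*T(I(6, 0))) = √(333 - 7*(-6)) = √(333 + 42) = √375 = 5*√15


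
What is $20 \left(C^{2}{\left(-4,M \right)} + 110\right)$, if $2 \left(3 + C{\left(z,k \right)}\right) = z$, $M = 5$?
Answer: $2700$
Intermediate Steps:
$C{\left(z,k \right)} = -3 + \frac{z}{2}$
$20 \left(C^{2}{\left(-4,M \right)} + 110\right) = 20 \left(\left(-3 + \frac{1}{2} \left(-4\right)\right)^{2} + 110\right) = 20 \left(\left(-3 - 2\right)^{2} + 110\right) = 20 \left(\left(-5\right)^{2} + 110\right) = 20 \left(25 + 110\right) = 20 \cdot 135 = 2700$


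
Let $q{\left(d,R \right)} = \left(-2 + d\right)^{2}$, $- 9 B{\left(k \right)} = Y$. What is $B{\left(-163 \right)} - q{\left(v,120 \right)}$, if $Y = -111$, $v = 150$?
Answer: $- \frac{65675}{3} \approx -21892.0$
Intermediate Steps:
$B{\left(k \right)} = \frac{37}{3}$ ($B{\left(k \right)} = \left(- \frac{1}{9}\right) \left(-111\right) = \frac{37}{3}$)
$B{\left(-163 \right)} - q{\left(v,120 \right)} = \frac{37}{3} - \left(-2 + 150\right)^{2} = \frac{37}{3} - 148^{2} = \frac{37}{3} - 21904 = - \frac{65675}{3}$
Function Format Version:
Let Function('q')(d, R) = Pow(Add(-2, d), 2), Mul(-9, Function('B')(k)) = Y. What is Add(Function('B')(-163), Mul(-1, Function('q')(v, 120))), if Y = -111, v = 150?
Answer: Rational(-65675, 3) ≈ -21892.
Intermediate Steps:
Function('B')(k) = Rational(37, 3) (Function('B')(k) = Mul(Rational(-1, 9), -111) = Rational(37, 3))
Add(Function('B')(-163), Mul(-1, Function('q')(v, 120))) = Add(Rational(37, 3), Mul(-1, Pow(Add(-2, 150), 2))) = Add(Rational(37, 3), Mul(-1, Pow(148, 2))) = Add(Rational(37, 3), Mul(-1, 21904)) = Add(Rational(37, 3), -21904) = Rational(-65675, 3)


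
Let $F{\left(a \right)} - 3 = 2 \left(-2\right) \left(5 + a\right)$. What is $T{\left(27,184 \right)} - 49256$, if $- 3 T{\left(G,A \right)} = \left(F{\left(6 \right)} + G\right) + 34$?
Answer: $- \frac{147788}{3} \approx -49263.0$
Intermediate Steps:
$F{\left(a \right)} = -17 - 4 a$ ($F{\left(a \right)} = 3 + 2 \left(-2\right) \left(5 + a\right) = 3 - 4 \left(5 + a\right) = 3 - \left(20 + 4 a\right) = -17 - 4 a$)
$T{\left(G,A \right)} = \frac{7}{3} - \frac{G}{3}$ ($T{\left(G,A \right)} = - \frac{\left(\left(-17 - 24\right) + G\right) + 34}{3} = - \frac{\left(-41 + G\right) + 34}{3} = - \frac{-7 + G}{3} = \frac{7}{3} - \frac{G}{3}$)
$T{\left(27,184 \right)} - 49256 = \left(\frac{7}{3} - 9\right) - 49256 = - \frac{20}{3} - 49256 = - \frac{147788}{3}$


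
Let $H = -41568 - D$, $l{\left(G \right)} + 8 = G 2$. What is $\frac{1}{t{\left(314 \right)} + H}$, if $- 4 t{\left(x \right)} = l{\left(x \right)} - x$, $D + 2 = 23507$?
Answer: $- \frac{2}{130299} \approx -1.5349 \cdot 10^{-5}$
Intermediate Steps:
$D = 23505$ ($D = -2 + 23507 = 23505$)
$l{\left(G \right)} = -8 + 2 G$ ($l{\left(G \right)} = -8 + G 2 = -8 + 2 G$)
$t{\left(x \right)} = 2 - \frac{x}{4}$ ($t{\left(x \right)} = - \frac{\left(-8 + 2 x\right) - x}{4} = - \frac{-8 + x}{4} = 2 - \frac{x}{4}$)
$H = -65073$ ($H = -41568 - 23505 = -65073$)
$\frac{1}{t{\left(314 \right)} + H} = \frac{1}{\left(2 - \frac{157}{2}\right) - 65073} = \frac{1}{- \frac{153}{2} - 65073} = \frac{1}{- \frac{130299}{2}} = - \frac{2}{130299}$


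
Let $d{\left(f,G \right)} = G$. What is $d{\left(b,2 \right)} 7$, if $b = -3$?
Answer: $14$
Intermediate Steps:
$d{\left(b,2 \right)} 7 = 2 \cdot 7 = 14$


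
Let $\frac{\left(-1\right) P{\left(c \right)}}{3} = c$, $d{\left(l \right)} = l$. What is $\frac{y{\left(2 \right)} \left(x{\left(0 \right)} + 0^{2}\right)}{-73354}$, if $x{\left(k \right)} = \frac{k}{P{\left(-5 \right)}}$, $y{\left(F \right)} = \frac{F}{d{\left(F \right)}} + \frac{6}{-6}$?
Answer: $0$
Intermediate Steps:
$P{\left(c \right)} = - 3 c$
$y{\left(F \right)} = 0$ ($y{\left(F \right)} = \frac{F}{F} + \frac{6}{-6} = 1 + 6 \left(- \frac{1}{6}\right) = 1 - 1 = 0$)
$x{\left(k \right)} = \frac{k}{15}$ ($x{\left(k \right)} = \frac{k}{\left(-3\right) \left(-5\right)} = \frac{k}{15}$)
$\frac{y{\left(2 \right)} \left(x{\left(0 \right)} + 0^{2}\right)}{-73354} = \frac{0 \left(\frac{1}{15} \cdot 0 + 0^{2}\right)}{-73354} = 0 \left(0 + 0\right) \left(- \frac{1}{73354}\right) = 0 \cdot 0 \left(- \frac{1}{73354}\right) = 0 \left(- \frac{1}{73354}\right) = 0$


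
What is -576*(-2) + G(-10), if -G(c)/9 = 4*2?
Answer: 1080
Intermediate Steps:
G(c) = -72 (G(c) = -36*2 = -9*8 = -72)
-576*(-2) + G(-10) = -576*(-2) - 72 = -96*(-12) - 72 = 1152 - 72 = 1080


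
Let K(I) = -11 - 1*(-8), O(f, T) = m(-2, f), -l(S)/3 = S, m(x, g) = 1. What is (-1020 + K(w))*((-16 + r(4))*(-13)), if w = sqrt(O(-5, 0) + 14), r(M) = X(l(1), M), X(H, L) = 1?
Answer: -199485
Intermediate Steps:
l(S) = -3*S
r(M) = 1
O(f, T) = 1
w = sqrt(15) (w = sqrt(1 + 14) = sqrt(15) ≈ 3.8730)
K(I) = -3 (K(I) = -11 + 8 = -3)
(-1020 + K(w))*((-16 + r(4))*(-13)) = (-1020 - 3)*((-16 + 1)*(-13)) = -(-15345)*(-13) = -1023*195 = -199485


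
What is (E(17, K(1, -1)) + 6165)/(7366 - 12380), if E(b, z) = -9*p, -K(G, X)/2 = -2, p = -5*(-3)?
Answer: -3015/2507 ≈ -1.2026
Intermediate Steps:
p = 15
K(G, X) = 4 (K(G, X) = -2*(-2) = 4)
E(b, z) = -135 (E(b, z) = -9*15 = -135)
(E(17, K(1, -1)) + 6165)/(7366 - 12380) = (-135 + 6165)/(7366 - 12380) = 6030/(-5014) = 6030*(-1/5014) = -3015/2507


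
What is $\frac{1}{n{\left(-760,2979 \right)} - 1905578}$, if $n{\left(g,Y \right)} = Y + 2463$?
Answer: $- \frac{1}{1900136} \approx -5.2628 \cdot 10^{-7}$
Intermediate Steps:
$n{\left(g,Y \right)} = 2463 + Y$
$\frac{1}{n{\left(-760,2979 \right)} - 1905578} = \frac{1}{\left(2463 + 2979\right) - 1905578} = \frac{1}{5442 - 1905578} = \frac{1}{-1900136} = - \frac{1}{1900136}$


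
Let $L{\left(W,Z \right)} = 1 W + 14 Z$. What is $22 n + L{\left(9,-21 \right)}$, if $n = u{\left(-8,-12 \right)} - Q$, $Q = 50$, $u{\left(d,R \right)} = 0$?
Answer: $-1385$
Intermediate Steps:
$L{\left(W,Z \right)} = W + 14 Z$
$n = -50$ ($n = 0 - 50 = -50$)
$22 n + L{\left(9,-21 \right)} = 22 \left(-50\right) + \left(9 + 14 \left(-21\right)\right) = -1100 + \left(9 - 294\right) = -1100 - 285 = -1385$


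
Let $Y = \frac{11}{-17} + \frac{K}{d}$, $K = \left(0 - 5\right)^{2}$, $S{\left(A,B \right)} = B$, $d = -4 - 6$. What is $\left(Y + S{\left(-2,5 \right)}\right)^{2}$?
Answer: $\frac{3969}{1156} \approx 3.4334$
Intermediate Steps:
$d = -10$ ($d = -4 - 6 = -10$)
$K = 25$ ($K = \left(-5\right)^{2} = 25$)
$Y = - \frac{107}{34}$ ($Y = \frac{11}{-17} + \frac{25}{-10} = 11 \left(- \frac{1}{17}\right) + 25 \left(- \frac{1}{10}\right) = - \frac{11}{17} - \frac{5}{2} = - \frac{107}{34} \approx -3.1471$)
$\left(Y + S{\left(-2,5 \right)}\right)^{2} = \left(- \frac{107}{34} + 5\right)^{2} = \left(\frac{63}{34}\right)^{2} = \frac{3969}{1156}$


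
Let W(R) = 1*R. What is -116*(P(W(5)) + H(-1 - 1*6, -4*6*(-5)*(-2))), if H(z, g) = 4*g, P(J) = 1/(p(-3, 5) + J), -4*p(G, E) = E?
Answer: 1669936/15 ≈ 1.1133e+5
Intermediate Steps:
W(R) = R
p(G, E) = -E/4
P(J) = 1/(-5/4 + J) (P(J) = 1/(-¼*5 + J) = 1/(-5/4 + J))
-116*(P(W(5)) + H(-1 - 1*6, -4*6*(-5)*(-2))) = -116*(4/(-5 + 4*5) + 4*(-4*6*(-5)*(-2))) = -116*(4/(-5 + 20) + 4*(-(-120)*(-2))) = -116*(4/15 + 4*(-4*60)) = -116*(4*(1/15) + 4*(-240)) = -116*(4/15 - 960) = -116*(-14396/15) = 1669936/15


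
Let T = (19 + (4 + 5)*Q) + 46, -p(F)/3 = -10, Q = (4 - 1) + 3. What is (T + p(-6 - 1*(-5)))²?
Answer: 22201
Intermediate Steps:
Q = 6 (Q = 3 + 3 = 6)
p(F) = 30 (p(F) = -3*(-10) = 30)
T = 119 (T = (19 + (4 + 5)*6) + 46 = (19 + 9*6) + 46 = (19 + 54) + 46 = 73 + 46 = 119)
(T + p(-6 - 1*(-5)))² = (119 + 30)² = 149² = 22201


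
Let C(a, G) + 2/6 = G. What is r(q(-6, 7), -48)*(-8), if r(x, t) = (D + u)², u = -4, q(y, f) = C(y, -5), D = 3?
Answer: -8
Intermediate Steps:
C(a, G) = -⅓ + G
q(y, f) = -16/3 (q(y, f) = -⅓ - 5 = -16/3)
r(x, t) = 1 (r(x, t) = (3 - 4)² = (-1)² = 1)
r(q(-6, 7), -48)*(-8) = 1*(-8) = -8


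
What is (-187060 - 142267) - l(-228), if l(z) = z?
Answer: -329099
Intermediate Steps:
(-187060 - 142267) - l(-228) = (-187060 - 142267) - 1*(-228) = -329327 + 228 = -329099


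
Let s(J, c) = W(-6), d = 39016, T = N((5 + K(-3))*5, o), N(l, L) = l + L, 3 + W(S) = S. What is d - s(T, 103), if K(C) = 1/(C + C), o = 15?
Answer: 39025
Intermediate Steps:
K(C) = 1/(2*C)
W(S) = -3 + S
N(l, L) = L + l
T = 235/6 (T = 15 + (5 + (½)/(-3))*5 = 15 + (5 + (½)*(-⅓))*5 = 15 + (5 - ⅙)*5 = 15 + (29/6)*5 = 15 + 145/6 = 235/6 ≈ 39.167)
s(J, c) = -9 (s(J, c) = -3 - 6 = -9)
d - s(T, 103) = 39016 - 1*(-9) = 39016 + 9 = 39025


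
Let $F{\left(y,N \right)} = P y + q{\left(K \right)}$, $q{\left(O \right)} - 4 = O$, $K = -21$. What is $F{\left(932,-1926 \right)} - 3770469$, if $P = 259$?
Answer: $-3529098$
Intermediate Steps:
$q{\left(O \right)} = 4 + O$
$F{\left(y,N \right)} = -17 + 259 y$ ($F{\left(y,N \right)} = 259 y + \left(4 - 21\right) = 259 y - 17 = -17 + 259 y$)
$F{\left(932,-1926 \right)} - 3770469 = \left(-17 + 259 \cdot 932\right) - 3770469 = \left(-17 + 241388\right) - 3770469 = 241371 - 3770469 = -3529098$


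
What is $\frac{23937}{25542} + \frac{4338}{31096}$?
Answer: $\frac{71262179}{66187836} \approx 1.0767$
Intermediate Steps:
$\frac{23937}{25542} + \frac{4338}{31096} = 23937 \cdot \frac{1}{25542} + 4338 \cdot \frac{1}{31096} = \frac{7979}{8514} + \frac{2169}{15548} = \frac{71262179}{66187836}$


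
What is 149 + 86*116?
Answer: 10125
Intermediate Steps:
149 + 86*116 = 149 + 9976 = 10125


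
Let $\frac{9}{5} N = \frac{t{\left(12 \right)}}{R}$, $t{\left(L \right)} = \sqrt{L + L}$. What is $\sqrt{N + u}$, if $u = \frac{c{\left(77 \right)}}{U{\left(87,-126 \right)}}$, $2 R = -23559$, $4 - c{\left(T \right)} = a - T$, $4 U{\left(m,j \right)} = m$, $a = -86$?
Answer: $\frac{2 \sqrt{8063979742449 - 99065595 \sqrt{6}}}{2049633} \approx 2.7709$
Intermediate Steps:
$U{\left(m,j \right)} = \frac{m}{4}$
$c{\left(T \right)} = 90 + T$ ($c{\left(T \right)} = 4 - \left(-86 - T\right) = 4 + \left(86 + T\right) = 90 + T$)
$t{\left(L \right)} = \sqrt{2} \sqrt{L}$ ($t{\left(L \right)} = \sqrt{2 L} = \sqrt{2} \sqrt{L}$)
$R = - \frac{23559}{2}$ ($R = \frac{1}{2} \left(-23559\right) = - \frac{23559}{2} \approx -11780.0$)
$N = - \frac{20 \sqrt{6}}{212031}$ ($N = \frac{5 \frac{\sqrt{2} \sqrt{12}}{- \frac{23559}{2}}}{9} = \frac{5 \sqrt{2} \cdot 2 \sqrt{3} \left(- \frac{2}{23559}\right)}{9} = \frac{5 \cdot 2 \sqrt{6} \left(- \frac{2}{23559}\right)}{9} = \frac{5 \left(- \frac{4 \sqrt{6}}{23559}\right)}{9} = - \frac{20 \sqrt{6}}{212031} \approx -0.00023105$)
$u = \frac{668}{87}$ ($u = \frac{90 + 77}{\frac{1}{4} \cdot 87} = \frac{167}{\frac{87}{4}} = 167 \cdot \frac{4}{87} = \frac{668}{87} \approx 7.6782$)
$\sqrt{N + u} = \sqrt{- \frac{20 \sqrt{6}}{212031} + \frac{668}{87}} = \sqrt{\frac{668}{87} - \frac{20 \sqrt{6}}{212031}}$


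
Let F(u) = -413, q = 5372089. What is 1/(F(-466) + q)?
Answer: 1/5371676 ≈ 1.8616e-7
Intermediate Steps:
1/(F(-466) + q) = 1/(-413 + 5372089) = 1/5371676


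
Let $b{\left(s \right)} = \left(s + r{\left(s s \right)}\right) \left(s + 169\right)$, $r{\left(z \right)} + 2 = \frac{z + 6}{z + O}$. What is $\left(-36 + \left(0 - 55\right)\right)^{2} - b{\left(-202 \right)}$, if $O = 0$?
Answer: $\frac{32276063}{20402} \approx 1582.0$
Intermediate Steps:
$r{\left(z \right)} = -2 + \frac{6 + z}{z}$ ($r{\left(z \right)} = -2 + \frac{z + 6}{z + 0} = -2 + \frac{6 + z}{z}$)
$b{\left(s \right)} = \left(169 + s\right) \left(s + \frac{6 - s^{2}}{s^{2}}\right)$ ($b{\left(s \right)} = \left(s + \frac{6 - s s}{s s}\right) \left(s + 169\right) = \left(s + \frac{6 - s^{2}}{s^{2}}\right) \left(169 + s\right) = \left(169 + s\right) \left(s + \frac{6 - s^{2}}{s^{2}}\right)$)
$\left(-36 + \left(0 - 55\right)\right)^{2} - b{\left(-202 \right)} = \left(-36 + \left(0 - 55\right)\right)^{2} - \left(-169 + \left(-202\right)^{2} + \frac{6}{-202} + 168 \left(-202\right) + \frac{1014}{40804}\right) = \left(-36 + \left(0 - 55\right)\right)^{2} - \left(-169 + 40804 + 6 \left(- \frac{1}{202}\right) - 33936 + 1014 \cdot \frac{1}{40804}\right) = \left(-36 - 55\right)^{2} - \left(-169 + 40804 - \frac{3}{101} - 33936 + \frac{507}{20402}\right) = \left(-91\right)^{2} - \frac{136672899}{20402} = 8281 - \frac{136672899}{20402} = \frac{32276063}{20402}$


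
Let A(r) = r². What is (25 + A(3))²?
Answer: 1156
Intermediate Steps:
(25 + A(3))² = (25 + 3²)² = (25 + 9)² = 34² = 1156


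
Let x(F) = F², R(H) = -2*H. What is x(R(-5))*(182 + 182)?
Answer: 36400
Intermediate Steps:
x(R(-5))*(182 + 182) = (-2*(-5))²*(182 + 182) = 10²*364 = 100*364 = 36400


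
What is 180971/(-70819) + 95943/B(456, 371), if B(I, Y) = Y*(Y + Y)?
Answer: -6146210215/2785027994 ≈ -2.2069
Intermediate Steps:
B(I, Y) = 2*Y**2 (B(I, Y) = Y*(2*Y) = 2*Y**2)
180971/(-70819) + 95943/B(456, 371) = 180971/(-70819) + 95943/((2*371**2)) = 180971*(-1/70819) + 95943/((2*137641)) = -25853/10117 + 95943/275282 = -6146210215/2785027994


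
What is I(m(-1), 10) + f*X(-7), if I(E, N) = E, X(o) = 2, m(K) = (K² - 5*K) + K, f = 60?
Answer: 125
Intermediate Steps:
m(K) = K² - 4*K
I(m(-1), 10) + f*X(-7) = -(-4 - 1) + 60*2 = -1*(-5) + 120 = 5 + 120 = 125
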